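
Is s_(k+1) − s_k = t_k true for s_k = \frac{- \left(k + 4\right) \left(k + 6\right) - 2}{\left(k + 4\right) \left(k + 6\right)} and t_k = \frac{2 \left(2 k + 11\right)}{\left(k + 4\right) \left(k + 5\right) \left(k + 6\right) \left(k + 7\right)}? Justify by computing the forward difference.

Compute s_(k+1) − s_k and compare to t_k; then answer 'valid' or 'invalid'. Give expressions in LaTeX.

valid (s_(k+1) − s_k reduces to t_k)

s_(k+1) = (-(k + 5)*(k + 7) - 2)/((k + 5)*(k + 7))
s_(k+1) − s_k = 2*(2*k + 11)/(k**4 + 22*k**3 + 179*k**2 + 638*k + 840)
(s_(k+1) − s_k) − t_k = 0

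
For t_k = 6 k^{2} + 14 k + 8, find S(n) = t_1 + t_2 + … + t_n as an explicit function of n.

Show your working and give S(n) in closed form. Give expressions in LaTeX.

Step 1: r(k) = (3*k**2 + 13*k + 14)/(3*k**2 + 7*k + 4).
So A=1 and B=1, with C=k**2 + 7*k/3 + 4/3.
Need (1)·f(k+1) − (1)·f(k) = k**2 + 7*k/3 + 4/3.
Bound: deg f ≤ 3.
Match coefficients ⇒ f(k) = k*(k + 1)**2/3.
Certificate R = B(k−1)f/C = k*(k + 1)/(3*k + 4) gives s_k = 2*k*(k**2 + 2*k + 1).
Check: Δs_k = 6*k**2 + 14*k + 8. ✓
s_(n+1) = 2*n**3 + 10*n**2 + 16*n + 8 and s_(1) = 8, so S(n) = 2*n*(n**2 + 5*n + 8).

S(n) = 2 n \left(n^{2} + 5 n + 8\right)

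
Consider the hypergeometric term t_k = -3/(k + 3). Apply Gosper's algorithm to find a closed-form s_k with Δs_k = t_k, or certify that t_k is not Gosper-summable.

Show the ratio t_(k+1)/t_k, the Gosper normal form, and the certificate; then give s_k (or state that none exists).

none — t_k is not Gosper-summable

t_(k+1)/t_k = (k + 3)/(k + 4).
Take A(k)=k + 3, B(k)=k + 4, C(k)=1.
f must satisfy (k + 3)·f(k+1) − (k + 3)·f(k) = 1.
Bound: deg f ≤ 0.
f = c0 ⇒ A·f(k+1) − B(k−1)·f(k) − C = -1. The system {-1 = 0} is inconsistent; no antidifference.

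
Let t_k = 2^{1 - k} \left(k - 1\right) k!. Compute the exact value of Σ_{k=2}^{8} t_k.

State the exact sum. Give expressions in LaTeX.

r(k) = k*(k + 1)/(2*(k - 1)) after simplifying.
Factor: A=k/2 + 1/2; B=1; C=k - 1.
Solve (k/2 + 1/2)·f(k+1) − (1)·f(k) = k - 1.
Bound: deg f ≤ 0.
Solve for f: f(k) = 2 (degree 0 ≤ 0).
Certificate R = B(k−1)f/C = 2/(k - 1) gives s_k = 2**(2 - k)*factorial(k).
s_(k+1) − s_k = 2**(1 - k)*(k - 1)*factorial(k) = t_k.
Telescoping: Σ = s_(9) − s_(2) = 2835 − (2) = 2833.

Σ = 2833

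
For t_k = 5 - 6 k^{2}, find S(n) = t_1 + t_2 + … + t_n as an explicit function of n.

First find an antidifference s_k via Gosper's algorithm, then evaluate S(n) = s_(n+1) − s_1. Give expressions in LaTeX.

S(n) = n \left(- 2 n^{2} - 3 n + 4\right)

r(k) = (6*(k + 1)**2 - 5)/(6*k**2 - 5) after simplifying.
Factor: A=1; B=1; C=k**2 - 5/6.
f must satisfy (1)·f(k+1) − (1)·f(k) = k**2 - 5/6.
deg f ≤ 3 (via 0,0,2).
Coefficient equations give f(k) = k*(2*k**2 - 3*k - 4)/6.
R(k) = B(k−1)·f(k)/C(k) = k*(2*k**2 - 3*k - 4)/(6*k**2 - 5); s_k = R·t_k = k*(-2*k**2 + 3*k + 4).
Verify: 5 - 6*k**2 matches t_k.
Telescope: S(n) = s_(n+1) − s_(1) = -2*n**3 - 3*n**2 + 4*n + 5 − (5) = n*(-2*n**2 - 3*n + 4).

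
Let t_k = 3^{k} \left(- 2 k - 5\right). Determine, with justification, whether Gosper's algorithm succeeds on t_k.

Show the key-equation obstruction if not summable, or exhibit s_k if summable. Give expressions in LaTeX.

Yes. s_k = 3^{k} \left(- k - 1\right).

Ratio r(k) = 3*(2*k + 7)/(2*k + 5).
Take A(k)=3, B(k)=1, C(k)=k + 5/2.
Set up (3)·f(k+1) − (1)·f(k) − (k + 5/2) = 0.
d = 1 from the (0,0,1) case.
Match coefficients ⇒ f(k) = (k + 1)/2.
R(k) = B(k−1)·f(k)/C(k) = (k + 1)/(2*k + 5); s_k = R·t_k = 3**k*(-k - 1).
s_(k+1) − s_k = 3**k*(-2*k - 5) = t_k.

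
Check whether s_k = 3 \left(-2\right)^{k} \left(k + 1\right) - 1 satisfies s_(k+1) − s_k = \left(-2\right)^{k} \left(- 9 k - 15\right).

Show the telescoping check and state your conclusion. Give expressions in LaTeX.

valid (s_(k+1) − s_k reduces to t_k)

s_(k+1) = -6*(-2)**k*(k + 2) - 1
s_(k+1) − s_k = (-2)**k*(-9*k - 15)
(s_(k+1) − s_k) − t_k = 0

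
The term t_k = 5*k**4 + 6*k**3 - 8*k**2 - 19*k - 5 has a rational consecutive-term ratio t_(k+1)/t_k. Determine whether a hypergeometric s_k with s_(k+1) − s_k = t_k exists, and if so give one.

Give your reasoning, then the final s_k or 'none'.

s_k = k*(k**4 - k**3 - 4*k**2 - 4*k + 3)

Ratio r(k) = (5*k**4 + 26*k**3 + 40*k**2 + 3*k - 21)/(5*k**4 + 6*k**3 - 8*k**2 - 19*k - 5).
So A=1 and B=1, with C=k**4 + 6*k**3/5 - 8*k**2/5 - 19*k/5 - 1.
Set up (1)·f(k+1) − (1)·f(k) − (k**4 + 6*k**3/5 - 8*k**2/5 - 19*k/5 - 1) = 0.
Degrees (0,0,4) ⇒ d ≤ 5.
Solve for f: f(k) = k*(k**4 - k**3 - 4*k**2 - 4*k + 3)/5 (degree 5 ≤ 5).
Then R = B(k−1)f/C = k*(k**4 - k**3 - 4*k**2 - 4*k + 3)/(5*k**4 + 6*k**3 - 8*k**2 - 19*k - 5), so s_k = R(k)·t_k = k*(k**4 - k**3 - 4*k**2 - 4*k + 3).
Check: Δs_k = 5*k**4 + 6*k**3 - 8*k**2 - 19*k - 5. ✓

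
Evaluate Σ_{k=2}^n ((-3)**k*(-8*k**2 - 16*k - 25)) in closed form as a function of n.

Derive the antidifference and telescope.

S(n) = -6*(-3)**n*n**2 - 15*(-3)**n*n - 21*(-3)**n - 126

t_(k+1)/t_k = 3*(-8*k**2 - 32*k - 49)/(8*k**2 + 16*k + 25).
Normal form (A,B,C) = (-3, 1, k**2 + 2*k + 25/8).
Need (-3)·f(k+1) − (1)·f(k) = k**2 + 2*k + 25/8.
Degrees (0,0,2) ⇒ d ≤ 2.
Solving with deg f ≤ 2: f(k) = -(2*k**2 + k + 4)/8.
R(k) = B(k−1)·f(k)/C(k) = -(2*k**2 + k + 4)/(8*k**2 + 16*k + 25); s_k = R·t_k = (-3)**k*(2*k**2 + k + 4).
Verify: (-3)**k*(-8*k**2 - 16*k - 25) matches t_k.
Evaluate: s_(n+1) = (-3)**(n + 1)*(2*n**2 + 5*n + 7); subtract s_(2) = 126 ⇒ S(n) = -6*(-3)**n*n**2 - 15*(-3)**n*n - 21*(-3)**n - 126.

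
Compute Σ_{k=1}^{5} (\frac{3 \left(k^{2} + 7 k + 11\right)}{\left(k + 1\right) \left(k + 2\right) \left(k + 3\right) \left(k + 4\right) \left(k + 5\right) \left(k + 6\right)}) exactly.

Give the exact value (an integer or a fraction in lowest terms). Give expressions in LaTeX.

Σ = 215/11088

Step 1: r(k) = (k + 1)*(7*k + (k + 1)**2 + 18)/((k + 7)*(k**2 + 7*k + 11)).
Gosper form: A/B · C(k+1)/C(k) with A=k + 1, B=k + 7, C=k**2 + 7*k + 11.
Key eq: (k + 1)·f(k+1) = (k + 6)·f(k) + (k**2 + 7*k + 11).
From deg A=1, deg B=1, deg C=2: d=5.
Coefficient equations give f(k) = k*(k + 2)*(k + 4)*(k**2 + 9*k + 23)/45.
R(k) = B(k−1)·f(k)/C(k) = k*(k + 2)*(k + 4)*(k + 6)*(k**2 + 9*k + 23)/(45*(k**2 + 7*k + 11)); s_k = R·t_k = k*(k**2 + 9*k + 23)/(15*(k**3 + 9*k**2 + 23*k + 15)).
s_(k+1) − s_k = 3*(k**2 + 7*k + 11)/(k**6 + 21*k**5 + 175*k**4 + 735*k**3 + 1624*k**2 + 1764*k + 720) = t_k.
Sum = s_(6) − s_(1); s_(6) = 226/3465, s_(1) = 11/240 ⇒ 215/11088.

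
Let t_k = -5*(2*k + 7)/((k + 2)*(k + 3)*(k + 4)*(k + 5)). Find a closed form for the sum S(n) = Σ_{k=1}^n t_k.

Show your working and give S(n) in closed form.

S(n) = n*(-n - 8)/(3*(n**2 + 8*n + 15))

t_(k+1)/t_k = (k + 2)*(2*k + 9)/((k + 6)*(2*k + 7)).
Normal form (A,B,C) = (k + 2, k + 6, k + 7/2).
Set up (k + 2)·f(k+1) − (k + 5)·f(k) − (k + 7/2) = 0.
deg f ≤ 3 (via 1,1,1).
A polynomial solution: f(k) = k*(k + 3)*(k + 6)/16.
So s_k = (B(k−1)f/C)·t_k = (k*(k + 3)*(k + 5)*(k + 6)/(8*(2*k + 7)))·t_k = 5*k*(-k - 6)/(8*(k**2 + 6*k + 8)).
Check: Δs_k = 5*(-2*k - 7)/(k**4 + 14*k**3 + 71*k**2 + 154*k + 120). ✓
Σ_(k=1)^n t_k = s_(n+1) − s_(1) = (5*(-n**2 - 8*n - 7)/(8*(n**2 + 8*n + 15))) − (-7/24), i.e. n*(-n - 8)/(3*(n**2 + 8*n + 15)).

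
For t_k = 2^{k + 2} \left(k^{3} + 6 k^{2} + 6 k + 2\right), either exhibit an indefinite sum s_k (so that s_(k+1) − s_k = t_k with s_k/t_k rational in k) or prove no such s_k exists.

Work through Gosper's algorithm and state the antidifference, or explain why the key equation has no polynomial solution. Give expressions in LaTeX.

s_k = 2^{k + 2} k^{3}

Compute t_(k+1)/t_k: get 2*(k**3 + 9*k**2 + 21*k + 15)/(k**3 + 6*k**2 + 6*k + 2).
A = 2, B = 1, C = k**3 + 6*k**2 + 6*k + 2.
Key eq: (2)·f(k+1) = (1)·f(k) + (k**3 + 6*k**2 + 6*k + 2).
deg f ≤ 3 (via 0,0,3).
A polynomial solution: f(k) = k**3.
Then R = B(k−1)f/C = k**3/(k**3 + 6*k**2 + 6*k + 2), so s_k = R(k)·t_k = 2**(k + 2)*k**3.
Δs = 2**(k + 2)*(-k**3 + 2*(k + 1)**3), as required.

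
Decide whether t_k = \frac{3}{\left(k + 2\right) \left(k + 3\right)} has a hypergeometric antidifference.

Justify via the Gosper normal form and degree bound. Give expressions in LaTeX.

Yes. s_k = \frac{3 k}{2 \left(k + 2\right)}.

Step 1: r(k) = (k + 2)/(k + 4).
Take A(k)=k + 2, B(k)=k + 4, C(k)=1.
f must satisfy (k + 2)·f(k+1) − (k + 3)·f(k) = 1.
Degrees (1,1,0) ⇒ d ≤ 1.
Match coefficients ⇒ f(k) = k/2.
So s_k = (B(k−1)f/C)·t_k = (k*(k + 3)/2)·t_k = 3*k/(2*(k + 2)).
s_(k+1) − s_k = 3/(k**2 + 5*k + 6) = t_k.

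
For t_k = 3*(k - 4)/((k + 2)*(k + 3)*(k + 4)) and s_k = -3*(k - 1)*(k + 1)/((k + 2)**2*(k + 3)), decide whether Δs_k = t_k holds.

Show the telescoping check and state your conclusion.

Invalid: residual 3*(-2*k**2 - k + 12)/(k**5 + 14*k**4 + 77*k**3 + 208*k**2 + 276*k + 144) ≠ 0.

s_(k+1) = -3*k*(k + 2)/((k + 3)**2*(k + 4))
s_(k+1) − s_k = 3*(-k*(k + 2)**3 + (k - 1)*(k + 1)*(k + 3)*(k + 4))/((k + 2)**2*(k + 3)**2*(k + 4))
(s_(k+1) − s_k) − t_k = 3*(-2*k**2 - k + 12)/(k**5 + 14*k**4 + 77*k**3 + 208*k**2 + 276*k + 144)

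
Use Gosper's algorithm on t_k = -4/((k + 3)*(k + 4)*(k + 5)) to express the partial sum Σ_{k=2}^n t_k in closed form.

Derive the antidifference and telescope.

S(n) = (-n**2 - 9*n + 10)/(15*(n**2 + 9*n + 20))

Step 1: r(k) = (k + 3)/(k + 6).
A = k + 3, B = k + 6, C = 1.
Need (k + 3)·f(k+1) − (k + 5)·f(k) = 1.
d = 2 from the (1,1,0) case.
Match coefficients ⇒ f(k) = k*(k + 7)/24.
R(k) = B(k−1)·f(k)/C(k) = k*(k + 5)*(k + 7)/24; s_k = R·t_k = k*(-k - 7)/(6*(k + 3)*(k + 4)).
Check: Δs_k = -4/(k**3 + 12*k**2 + 47*k + 60). ✓
Evaluate: s_(n+1) = (-n**2 - 9*n - 8)/(6*(n**2 + 9*n + 20)); subtract s_(2) = -1/10 ⇒ S(n) = (-n**2 - 9*n + 10)/(15*(n**2 + 9*n + 20)).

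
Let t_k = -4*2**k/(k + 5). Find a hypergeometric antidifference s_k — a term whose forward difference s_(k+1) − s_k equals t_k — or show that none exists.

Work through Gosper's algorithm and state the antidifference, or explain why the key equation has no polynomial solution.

not Gosper-summable; s_k does not exist

Compute t_(k+1)/t_k: get 2*(k + 5)/(k + 6).
A = 2*k + 10, B = k + 6, C = 1.
Need (2*k + 10)·f(k+1) − (k + 5)·f(k) = 1.
d = -1 from the (1,1,0) case.
Bound -1 < 0, so the key equation has no polynomial solution.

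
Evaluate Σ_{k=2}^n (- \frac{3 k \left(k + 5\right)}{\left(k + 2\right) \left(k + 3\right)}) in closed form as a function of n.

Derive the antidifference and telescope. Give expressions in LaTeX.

r(k) = (k + 1)*(k + 2)*(k + 6)/(k*(k + 4)*(k + 5)) after simplifying.
Take A(k)=k + 2, B(k)=k + 4, C(k)=k**2 + 5*k.
f must satisfy (k + 2)·f(k+1) − (k + 3)·f(k) = k**2 + 5*k.
Degrees (1,1,2) ⇒ d ≤ 2.
A polynomial solution: f(k) = k*(k - 1).
Then R = B(k−1)f/C = (k - 1)*(k + 3)/(k + 5), so s_k = R(k)·t_k = 3*k*(1 - k)/(k + 2).
Check: Δs_k = 3*k*(-k - 5)/(k**2 + 5*k + 6). ✓
Evaluate: s_(n+1) = 3*n*(-n - 1)/(n + 3); subtract s_(2) = -3/2 ⇒ S(n) = 3*(-2*n**2 - n + 3)/(2*(n + 3)).

S(n) = \frac{3 \left(- 2 n^{2} - n + 3\right)}{2 \left(n + 3\right)}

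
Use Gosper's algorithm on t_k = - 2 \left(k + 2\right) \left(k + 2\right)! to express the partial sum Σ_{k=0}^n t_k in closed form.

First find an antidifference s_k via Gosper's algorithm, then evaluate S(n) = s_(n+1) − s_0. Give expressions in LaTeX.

Ratio r(k) = (k + 3)**2/(k + 2).
Take A(k)=k + 3, B(k)=1, C(k)=k + 2.
Set up (k + 3)·f(k+1) − (1)·f(k) − (k + 2) = 0.
Bound: deg f ≤ 0.
A polynomial solution: f(k) = 1.
Then R = B(k−1)f/C = 1/(k + 2), so s_k = R(k)·t_k = -2*factorial(k + 2).
s_(k+1) − s_k = -2*(k + 2)*factorial(k + 2) = t_k.
Σ_(k=0)^n t_k = s_(n+1) − s_(0) = (-2*factorial(n + 3)) − (-4), i.e. 4 - 2*factorial(n + 3).

S(n) = 4 - 2 \left(n + 3\right)!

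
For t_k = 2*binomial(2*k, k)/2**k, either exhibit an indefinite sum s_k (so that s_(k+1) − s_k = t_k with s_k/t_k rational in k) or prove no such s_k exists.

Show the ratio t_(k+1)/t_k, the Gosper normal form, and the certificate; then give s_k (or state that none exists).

not Gosper-summable; s_k does not exist

Compute t_(k+1)/t_k: get (2*k + 1)/(k + 1).
Take A(k)=2*k + 1, B(k)=k + 1, C(k)=1.
Set up (2*k + 1)·f(k+1) − (k)·f(k) − (1) = 0.
deg f ≤ -1 (via 1,1,0).
Bound -1 < 0, so the key equation has no polynomial solution.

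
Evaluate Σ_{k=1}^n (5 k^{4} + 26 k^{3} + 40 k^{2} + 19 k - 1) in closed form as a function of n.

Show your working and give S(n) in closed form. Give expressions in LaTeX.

S(n) = n \left(n^{4} + 9 n^{3} + 28 n^{2} + 36 n + 15\right)

The ratio is (5*k**4 + 46*k**3 + 148*k**2 + 197*k + 89)/(5*k**4 + 26*k**3 + 40*k**2 + 19*k - 1).
Normal form (A,B,C) = (1, 1, k**4 + 26*k**3/5 + 8*k**2 + 19*k/5 - 1/5).
Set up (1)·f(k+1) − (1)·f(k) − (k**4 + 26*k**3/5 + 8*k**2 + 19*k/5 - 1/5) = 0.
From deg A=0, deg B=0, deg C=4: d=5.
Solve for f: f(k) = k*(k**4 + 4*k**3 + 2*k**2 - 4*k - 4)/5 (degree 5 ≤ 5).
Certificate R = B(k−1)f/C = k*(k**4 + 4*k**3 + 2*k**2 - 4*k - 4)/(5*k**4 + 26*k**3 + 40*k**2 + 19*k - 1) gives s_k = k*(k**4 + 4*k**3 + 2*k**2 - 4*k - 4).
Δs = 5*k**4 + 26*k**3 + 40*k**2 + 19*k - 1, as required.
Σ_(k=1)^n t_k = s_(n+1) − s_(1) = (n**5 + 9*n**4 + 28*n**3 + 36*n**2 + 15*n - 1) − (-1), i.e. n*(n**4 + 9*n**3 + 28*n**2 + 36*n + 15).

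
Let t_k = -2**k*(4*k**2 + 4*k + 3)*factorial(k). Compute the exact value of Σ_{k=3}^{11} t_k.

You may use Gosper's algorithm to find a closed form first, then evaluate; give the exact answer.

Σ = -45125782732560

Step 1: r(k) = 2*(4*k**3 + 16*k**2 + 23*k + 11)/(4*k**2 + 4*k + 3).
So A=2*k + 2 and B=1, with C=k**2 + k + 3/4.
Key eq: (2*k + 2)·f(k+1) = (1)·f(k) + (k**2 + k + 3/4).
Degrees (1,0,2) ⇒ d ≤ 1.
A polynomial solution: f(k) = (2*k - 1)/4.
Certificate R = B(k−1)f/C = (2*k - 1)/(4*k**2 + 4*k + 3) gives s_k = -2**k*(2*k - 1)*factorial(k).
Check: Δs_k = -2**k*(4*k**2 + 4*k + 3)*factorial(k). ✓
Σ_(k=3)^(11) t_k = s_(12) − s_(3) = -45125782732800 − (-240) = -45125782732560.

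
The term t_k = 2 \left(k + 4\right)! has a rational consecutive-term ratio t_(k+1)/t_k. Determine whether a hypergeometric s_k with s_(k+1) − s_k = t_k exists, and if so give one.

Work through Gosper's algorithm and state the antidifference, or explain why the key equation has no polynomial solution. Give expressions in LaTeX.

none — t_k is not Gosper-summable

t_(k+1)/t_k = k + 5.
Gosper form: A/B · C(k+1)/C(k) with A=k + 5, B=1, C=1.
Key eq: (k + 5)·f(k+1) = (1)·f(k) + (1).
From deg A=1, deg B=0, deg C=0: d=-1.
Bound -1 < 0, so the key equation has no polynomial solution.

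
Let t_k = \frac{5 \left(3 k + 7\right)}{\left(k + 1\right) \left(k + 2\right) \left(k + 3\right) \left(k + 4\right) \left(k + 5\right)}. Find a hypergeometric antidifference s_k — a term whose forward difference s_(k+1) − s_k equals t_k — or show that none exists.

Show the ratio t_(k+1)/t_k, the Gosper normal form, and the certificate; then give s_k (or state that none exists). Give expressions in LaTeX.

Ratio r(k) = (k + 1)*(3*k + 10)/((k + 6)*(3*k + 7)).
A = k + 1, B = k + 6, C = k + 7/3.
Set up (k + 1)·f(k+1) − (k + 5)·f(k) − (k + 7/3) = 0.
deg f ≤ 4 (via 1,1,1).
A polynomial solution: f(k) = k*(k + 2)*(k**2 + 8*k + 19)/36.
Then R = B(k−1)f/C = k*(k + 2)*(k + 5)*(k**2 + 8*k + 19)/(12*(3*k + 7)), so s_k = R(k)·t_k = 5*k*(k**2 + 8*k + 19)/(12*(k**3 + 8*k**2 + 19*k + 12)).
s_(k+1) − s_k = 5*(3*k + 7)/(k**5 + 15*k**4 + 85*k**3 + 225*k**2 + 274*k + 120) = t_k.

s_k = \frac{5 k \left(k^{2} + 8 k + 19\right)}{12 \left(k^{3} + 8 k^{2} + 19 k + 12\right)}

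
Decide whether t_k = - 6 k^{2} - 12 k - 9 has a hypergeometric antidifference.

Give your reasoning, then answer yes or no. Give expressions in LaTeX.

Yes. s_k = k \left(- 2 k^{2} - 3 k - 4\right).

Ratio r(k) = (2*k**2 + 8*k + 9)/(2*k**2 + 4*k + 3).
So A=1 and B=1, with C=k**2 + 2*k + 3/2.
Set up (1)·f(k+1) − (1)·f(k) − (k**2 + 2*k + 3/2) = 0.
Bound: deg f ≤ 3.
Coefficient equations give f(k) = k*(2*k**2 + 3*k + 4)/6.
So s_k = (B(k−1)f/C)·t_k = (k*(2*k**2 + 3*k + 4)/(3*(2*k**2 + 4*k + 3)))·t_k = k*(-2*k**2 - 3*k - 4).
s_(k+1) − s_k = -6*k**2 - 12*k - 9 = t_k.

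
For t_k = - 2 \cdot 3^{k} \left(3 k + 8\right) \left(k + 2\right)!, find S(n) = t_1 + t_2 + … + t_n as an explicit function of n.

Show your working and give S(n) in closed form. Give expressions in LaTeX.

S(n) = - 6 \cdot 3^{n} \left(n + 3\right)! + 36

t_(k+1)/t_k = 3*(k + 3)*(3*k + 11)/(3*k + 8).
Factor: A=3*k + 9; B=1; C=k + 8/3.
Set up (3*k + 9)·f(k+1) − (1)·f(k) − (k + 8/3) = 0.
Degrees (1,0,1) ⇒ d ≤ 0.
A polynomial solution: f(k) = 1/3.
Then R = B(k−1)f/C = 1/(3*k + 8), so s_k = R(k)·t_k = -2*3**k*factorial(k + 2).
Verify: -2*3**k*(3*k + 8)*factorial(k + 2) matches t_k.
Telescope: S(n) = s_(n+1) − s_(1) = -6*3**n*factorial(n + 3) − (-36) = -6*3**n*factorial(n + 3) + 36.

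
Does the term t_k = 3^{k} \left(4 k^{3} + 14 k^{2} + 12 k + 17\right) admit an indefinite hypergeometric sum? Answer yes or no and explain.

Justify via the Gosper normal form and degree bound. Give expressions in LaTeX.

t_(k+1)/t_k = 3*(4*k**3 + 26*k**2 + 52*k + 47)/(4*k**3 + 14*k**2 + 12*k + 17).
Take A(k)=3, B(k)=1, C(k)=k**3 + 7*k**2/2 + 3*k + 17/4.
Need (3)·f(k+1) − (1)·f(k) = k**3 + 7*k**2/2 + 3*k + 17/4.
d = 3 from the (0,0,3) case.
Coefficient equations give f(k) = (2*k**3 - 2*k**2 + 3*k + 4)/4.
R(k) = B(k−1)·f(k)/C(k) = (2*k**3 - 2*k**2 + 3*k + 4)/(4*k**3 + 14*k**2 + 12*k + 17); s_k = R·t_k = 3**k*(2*k**3 - 2*k**2 + 3*k + 4).
Check: Δs_k = 3**k*(4*k**3 + 14*k**2 + 12*k + 17). ✓

Yes. s_k = 3^{k} \left(2 k^{3} - 2 k^{2} + 3 k + 4\right).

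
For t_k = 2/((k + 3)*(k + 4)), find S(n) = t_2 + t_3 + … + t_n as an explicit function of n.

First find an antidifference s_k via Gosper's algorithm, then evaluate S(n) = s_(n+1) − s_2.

Compute t_(k+1)/t_k: get (k + 3)/(k + 5).
Gosper form: A/B · C(k+1)/C(k) with A=k + 3, B=k + 5, C=1.
Solve (k + 3)·f(k+1) − (k + 4)·f(k) = 1.
deg f ≤ 1 (via 1,1,0).
Coefficient equations give f(k) = k/3.
Get s_k = R·t_k = 2*k/(3*(k + 3)) with R(k) = B(k−1)f(k)/C(k) = k*(k + 4)/3.
Verify: 2/(k**2 + 7*k + 12) matches t_k.
Evaluate: s_(n+1) = 2*(n + 1)/(3*(n + 4)); subtract s_(2) = 4/15 ⇒ S(n) = 2*(n - 1)/(5*(n + 4)).

S(n) = 2*(n - 1)/(5*(n + 4))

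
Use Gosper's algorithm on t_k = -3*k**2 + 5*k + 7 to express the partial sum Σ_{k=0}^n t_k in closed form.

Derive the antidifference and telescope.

t_(k+1)/t_k = (3*k**2 + k - 9)/(3*k**2 - 5*k - 7).
Normal form (A,B,C) = (1, 1, k**2 - 5*k/3 - 7/3).
f must satisfy (1)·f(k+1) − (1)·f(k) = k**2 - 5*k/3 - 7/3.
Bound: deg f ≤ 3.
Match coefficients ⇒ f(k) = k*(k**2 - 4*k - 4)/3.
Then R = B(k−1)f/C = k*(k**2 - 4*k - 4)/(3*k**2 - 5*k - 7), so s_k = R(k)·t_k = k*(-k**2 + 4*k + 4).
Verify: -3*k**2 + 5*k + 7 matches t_k.
Σ_(k=0)^n t_k = s_(n+1) − s_(0) = (-n**3 + n**2 + 9*n + 7) − (0), i.e. -n**3 + n**2 + 9*n + 7.

S(n) = -n**3 + n**2 + 9*n + 7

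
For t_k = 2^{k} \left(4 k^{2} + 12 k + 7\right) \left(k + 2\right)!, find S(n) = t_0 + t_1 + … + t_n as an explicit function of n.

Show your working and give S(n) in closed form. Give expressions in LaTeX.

Compute t_(k+1)/t_k: get 2*(4*k**3 + 32*k**2 + 83*k + 69)/(4*k**2 + 12*k + 7).
A = 2*k + 6, B = 1, C = k**2 + 3*k + 7/4.
f must satisfy (2*k + 6)·f(k+1) − (1)·f(k) = k**2 + 3*k + 7/4.
deg f ≤ 1 (via 1,0,2).
Solving with deg f ≤ 1: f(k) = (2*k - 1)/4.
Get s_k = R·t_k = 2**k*(2*k - 1)*factorial(k + 2) with R(k) = B(k−1)f(k)/C(k) = (2*k - 1)/(4*k**2 + 12*k + 7).
Verify: 2**k*(4*k**2 + 12*k + 7)*factorial(k + 2) matches t_k.
Σ_(k=0)^n t_k = s_(n+1) − s_(0) = (2**(n + 1)*(2*n + 1)*factorial(n + 3)) − (-2), i.e. 4*2**n*n*factorial(n + 3) + 2*2**n*factorial(n + 3) + 2.

S(n) = 4 \cdot 2^{n} n \left(n + 3\right)! + 2 \cdot 2^{n} \left(n + 3\right)! + 2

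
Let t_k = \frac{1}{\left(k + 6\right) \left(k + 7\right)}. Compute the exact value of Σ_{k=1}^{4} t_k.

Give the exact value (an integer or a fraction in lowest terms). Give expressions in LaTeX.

r(k) = (k + 6)/(k + 8) after simplifying.
So A=k + 6 and B=k + 8, with C=1.
Set up (k + 6)·f(k+1) − (k + 7)·f(k) − (1) = 0.
Degrees (1,1,0) ⇒ d ≤ 1.
Coefficient equations give f(k) = k/6.
So s_k = (B(k−1)f/C)·t_k = (k*(k + 7)/6)·t_k = k/(6*(k + 6)).
Δs = 1/(k**2 + 13*k + 42), as required.
Sum = s_(5) − s_(1); s_(5) = 5/66, s_(1) = 1/42 ⇒ 4/77.

Σ = 4/77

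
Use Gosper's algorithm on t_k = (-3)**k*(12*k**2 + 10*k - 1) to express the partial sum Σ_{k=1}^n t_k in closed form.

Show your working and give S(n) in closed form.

S(n) = 3*(-3)**n*n*(3*n + 4)

Compute t_(k+1)/t_k: get 3*(-12*k**2 - 34*k - 21)/(12*k**2 + 10*k - 1).
So A=-3 and B=1, with C=k**2 + 5*k/6 - 1/12.
Solve (-3)·f(k+1) − (1)·f(k) = k**2 + 5*k/6 - 1/12.
deg f ≤ 2 (via 0,0,2).
A polynomial solution: f(k) = -(k - 1)*(3*k + 1)/12.
So s_k = (B(k−1)f/C)·t_k = (-(k - 1)*(3*k + 1)/(12*k**2 + 10*k - 1))·t_k = (-3)**k*(-3*k**2 + 2*k + 1).
Δs = (-3)**k*(12*k**2 + 10*k - 1), as required.
Evaluate: s_(n+1) = 3*(-3)**n*n*(3*n + 4); subtract s_(1) = 0 ⇒ S(n) = 3*(-3)**n*n*(3*n + 4).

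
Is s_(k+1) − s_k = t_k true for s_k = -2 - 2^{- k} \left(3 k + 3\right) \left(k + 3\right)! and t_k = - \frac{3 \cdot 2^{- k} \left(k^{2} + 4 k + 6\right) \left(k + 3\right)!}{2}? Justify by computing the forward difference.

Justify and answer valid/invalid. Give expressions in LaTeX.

Valid: the claim telescopes to t_k.

s_(k+1) = -2**(-k - 1)*(3*k + 6)*factorial(k + 4) - 2
s_(k+1) − s_k = -3*(k**2 + 4*k + 6)*factorial(k + 3)/(2*2**k)
(s_(k+1) − s_k) − t_k = 0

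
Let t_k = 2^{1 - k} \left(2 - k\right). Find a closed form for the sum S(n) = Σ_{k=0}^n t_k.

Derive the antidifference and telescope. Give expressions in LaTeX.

r(k) = (k - 1)/(2*(k - 2)) after simplifying.
Normal form (A,B,C) = (1/2, 1, k - 2).
Set up (1/2)·f(k+1) − (1)·f(k) − (k - 2) = 0.
deg f ≤ 1 (via 0,0,1).
Solving with deg f ≤ 1: f(k) = -2*(k - 1).
R(k) = B(k−1)·f(k)/C(k) = -2*(k - 1)/(k - 2); s_k = R·t_k = 2**(2 - k)*(k - 1).
Δs = 2**(1 - k)*(2 - k), as required.
Σ_(k=0)^n t_k = s_(n+1) − s_(0) = (2**(1 - n)*n) − (-4), i.e. 4 + 2*n/2**n.

S(n) = 4 + 2 \cdot 2^{- n} n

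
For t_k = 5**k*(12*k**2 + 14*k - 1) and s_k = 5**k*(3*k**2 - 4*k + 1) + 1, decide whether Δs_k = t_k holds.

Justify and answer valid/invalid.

Valid: the claim telescopes to t_k.

s_(k+1) = 15*5**k*k**2 + 10*5**k*k + 1
s_(k+1) − s_k = 5**k*(12*k**2 + 14*k - 1)
(s_(k+1) − s_k) − t_k = 0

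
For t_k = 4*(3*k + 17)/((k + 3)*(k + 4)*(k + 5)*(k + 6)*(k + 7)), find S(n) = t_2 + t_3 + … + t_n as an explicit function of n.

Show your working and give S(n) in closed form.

S(n) = (n**3 + 16*n**2 + 83*n - 100)/(60*(n**3 + 16*n**2 + 83*n + 140))

Compute t_(k+1)/t_k: get (k + 3)*(3*k + 20)/((k + 8)*(3*k + 17)).
So A=k + 3 and B=k + 8, with C=k + 17/3.
Need (k + 3)·f(k+1) − (k + 7)·f(k) = k + 17/3.
d = 4 from the (1,1,1) case.
A polynomial solution: f(k) = k*(k + 5)*(k**2 + 13*k + 54)/216.
So s_k = (B(k−1)f/C)·t_k = (k*(k + 5)*(k + 7)*(k**2 + 13*k + 54)/(72*(3*k + 17)))·t_k = k*(k**2 + 13*k + 54)/(18*(k**3 + 13*k**2 + 54*k + 72)).
s_(k+1) − s_k = 4*(3*k + 17)/(k**5 + 25*k**4 + 245*k**3 + 1175*k**2 + 2754*k + 2520) = t_k.
Telescope: S(n) = s_(n+1) − s_(2) = (n**3 + 16*n**2 + 83*n + 68)/(18*(n**3 + 16*n**2 + 83*n + 140)) − (7/180) = (n**3 + 16*n**2 + 83*n - 100)/(60*(n**3 + 16*n**2 + 83*n + 140)).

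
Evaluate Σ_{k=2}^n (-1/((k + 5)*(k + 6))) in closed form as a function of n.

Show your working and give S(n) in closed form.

t_(k+1)/t_k = (k + 5)/(k + 7).
Factor: A=k + 5; B=k + 7; C=1.
Need (k + 5)·f(k+1) − (k + 6)·f(k) = 1.
From deg A=1, deg B=1, deg C=0: d=1.
Match coefficients ⇒ f(k) = k/5.
Get s_k = R·t_k = -k/(5*k + 25) with R(k) = B(k−1)f(k)/C(k) = k*(k + 6)/5.
Check: Δs_k = -1/(k**2 + 11*k + 30). ✓
s_(n+1) = (-n - 1)/(5*(n + 6)) and s_(2) = -2/35, so S(n) = (1 - n)/(7*(n + 6)).

S(n) = (1 - n)/(7*(n + 6))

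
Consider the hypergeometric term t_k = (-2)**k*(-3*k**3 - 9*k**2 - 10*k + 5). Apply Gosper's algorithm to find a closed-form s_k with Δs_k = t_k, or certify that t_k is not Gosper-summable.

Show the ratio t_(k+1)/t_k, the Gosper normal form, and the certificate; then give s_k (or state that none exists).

The ratio is 2*(-3*k**3 - 18*k**2 - 37*k - 17)/(3*k**3 + 9*k**2 + 10*k - 5).
Factor: A=-2; B=1; C=k**3 + 3*k**2 + 10*k/3 - 5/3.
Solve (-2)·f(k+1) − (1)·f(k) = k**3 + 3*k**2 + 10*k/3 - 5/3.
d = 3 from the (0,0,3) case.
Solve for f: f(k) = -(k**3 + k**2 - 3)/3 (degree 3 ≤ 3).
So s_k = (B(k−1)f/C)·t_k = (-(k**3 + k**2 - 3)/(3*k**3 + 9*k**2 + 10*k - 5))·t_k = (-2)**k*(k**3 + k**2 - 3).
Verify: (-2)**k*(-3*k**3 - 9*k**2 - 10*k + 5) matches t_k.

s_k = (-2)**k*(k**3 + k**2 - 3)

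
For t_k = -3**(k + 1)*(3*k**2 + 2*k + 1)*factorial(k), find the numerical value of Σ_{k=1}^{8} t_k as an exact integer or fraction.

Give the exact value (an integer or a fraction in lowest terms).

Σ = -171421608960

Step 1: r(k) = 3*(3*k**3 + 11*k**2 + 14*k + 6)/(3*k**2 + 2*k + 1).
Take A(k)=3*k + 3, B(k)=1, C(k)=k**2 + 2*k/3 + 1/3.
Key eq: (3*k + 3)·f(k+1) = (1)·f(k) + (k**2 + 2*k/3 + 1/3).
deg f ≤ 1 (via 1,0,2).
Solving with deg f ≤ 1: f(k) = (k - 1)/3.
Certificate R = B(k−1)f/C = (k - 1)/(3*k**2 + 2*k + 1) gives s_k = -3**(k + 1)*(k - 1)*factorial(k).
s_(k+1) − s_k = -3**(k + 1)*(3*k**2 + 2*k + 1)*factorial(k) = t_k.
Sum = s_(9) − s_(1); s_(9) = -171421608960, s_(1) = 0 ⇒ -171421608960.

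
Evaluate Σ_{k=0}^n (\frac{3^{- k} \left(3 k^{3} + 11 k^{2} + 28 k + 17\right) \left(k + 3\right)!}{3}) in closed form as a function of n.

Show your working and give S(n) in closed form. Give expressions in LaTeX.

S(n) = \frac{3^{- n} \left(54 \cdot 3^{n} + 3 n^{6} n! + 38 n^{5} n! + 187 n^{4} n! + 450 n^{3} n! + 542 n^{2} n! + 292 n n! + 48 n!\right)}{3}

r(k) = (3*k**4 + 32*k**3 + 139*k**2 + 295*k + 236)/(3*(3*k**3 + 11*k**2 + 28*k + 17)) after simplifying.
Take A(k)=k/3 + 4/3, B(k)=1, C(k)=k**3 + 11*k**2/3 + 28*k/3 + 17/3.
Solve (k/3 + 4/3)·f(k+1) − (1)·f(k) = k**3 + 11*k**2/3 + 28*k/3 + 17/3.
d = 2 from the (1,0,3) case.
Solving with deg f ≤ 2: f(k) = 3*k**2 + 2*k - 3.
So s_k = (B(k−1)f/C)·t_k = (3*(3*k**2 + 2*k - 3)/(3*k**3 + 11*k**2 + 28*k + 17))·t_k = (3*k**2 + 2*k - 3)*factorial(k + 3)/3**k.
Check: Δs_k = (3*k**3 + 11*k**2 + 28*k + 17)*factorial(k + 3)/(3*3**k). ✓
Evaluate: s_(n+1) = 3**(-n - 1)*(3*n**2 + 8*n + 2)*factorial(n + 4); subtract s_(0) = -18 ⇒ S(n) = (54*3**n + 3*n**6*factorial(n) + 38*n**5*factorial(n) + 187*n**4*factorial(n) + 450*n**3*factorial(n) + 542*n**2*factorial(n) + 292*n*factorial(n) + 48*factorial(n))/(3*3**n).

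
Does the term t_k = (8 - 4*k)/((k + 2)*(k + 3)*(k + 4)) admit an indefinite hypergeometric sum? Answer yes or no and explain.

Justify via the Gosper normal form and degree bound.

Yes. s_k = 4*k/((k + 2)*(k + 3)).

Compute t_(k+1)/t_k: get (k - 1)*(k + 2)/((k - 2)*(k + 5)).
Factor: A=k + 2; B=k + 5; C=k - 2.
Set up (k + 2)·f(k+1) − (k + 4)·f(k) − (k - 2) = 0.
Bound: deg f ≤ 2.
Coefficient equations give f(k) = -k.
Then R = B(k−1)f/C = -k*(k + 4)/(k - 2), so s_k = R(k)·t_k = 4*k/((k + 2)*(k + 3)).
s_(k+1) − s_k = 4*(2 - k)/(k**3 + 9*k**2 + 26*k + 24) = t_k.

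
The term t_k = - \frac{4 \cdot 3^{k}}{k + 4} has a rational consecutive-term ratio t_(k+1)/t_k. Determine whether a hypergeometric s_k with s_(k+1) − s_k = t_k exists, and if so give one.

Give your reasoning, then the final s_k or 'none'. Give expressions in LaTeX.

not Gosper-summable; s_k does not exist

Compute t_(k+1)/t_k: get 3*(k + 4)/(k + 5).
Normal form (A,B,C) = (3*k + 12, k + 5, 1).
Key eq: (3*k + 12)·f(k+1) = (k + 4)·f(k) + (1).
d = -1 from the (1,1,0) case.
d = -1 < 0 ⇒ no nonzero polynomial f; not summable.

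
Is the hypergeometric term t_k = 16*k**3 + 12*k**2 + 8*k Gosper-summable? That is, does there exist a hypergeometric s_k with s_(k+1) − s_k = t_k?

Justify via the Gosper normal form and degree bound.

Step 1: r(k) = (4*k**3 + 15*k**2 + 20*k + 9)/(k*(4*k**2 + 3*k + 2)).
Normal form (A,B,C) = (1, 1, k**3 + 3*k**2/4 + k/2).
Set up (1)·f(k+1) − (1)·f(k) − (k**3 + 3*k**2/4 + k/2) = 0.
From deg A=0, deg B=0, deg C=3: d=4.
Coefficient equations give f(k) = k*(k - 1)*(2*k**2 + 1)/8.
R(k) = B(k−1)·f(k)/C(k) = (k - 1)*(2*k**2 + 1)/(2*(4*k**2 + 3*k + 2)); s_k = R·t_k = 2*k*(2*k**3 - 2*k**2 + k - 1).
Check: Δs_k = 4*k*(4*k**2 + 3*k + 2). ✓

Yes. s_k = 2*k*(2*k**3 - 2*k**2 + k - 1).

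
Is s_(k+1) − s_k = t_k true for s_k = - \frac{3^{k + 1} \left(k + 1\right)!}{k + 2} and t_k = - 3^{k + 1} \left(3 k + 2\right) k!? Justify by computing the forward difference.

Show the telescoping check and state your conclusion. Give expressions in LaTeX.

s_(k+1) = -3**(k + 2)*factorial(k + 2)/(k + 3)
s_(k+1) − s_k = -3**(k + 1)*(3*k**2 + 11*k + 9)*factorial(k + 1)/((k + 2)*(k + 3))
(s_(k+1) − s_k) − t_k = 3**(k + 1)*(3*k**2 + 8*k + 3)*factorial(k)/((k + 2)*(k + 3))

Invalid: residual \frac{3^{k + 1} \left(3 k^{2} + 8 k + 3\right) k!}{\left(k + 2\right) \left(k + 3\right)} ≠ 0.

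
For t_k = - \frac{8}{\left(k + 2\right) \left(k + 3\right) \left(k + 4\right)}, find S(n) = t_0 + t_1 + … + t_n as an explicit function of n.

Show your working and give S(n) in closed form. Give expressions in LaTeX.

S(n) = \frac{2 \left(- n^{2} - 7 n - 6\right)}{3 \left(n^{2} + 7 n + 12\right)}

r(k) = (k + 2)/(k + 5) after simplifying.
Gosper form: A/B · C(k+1)/C(k) with A=k + 2, B=k + 5, C=1.
Need (k + 2)·f(k+1) − (k + 4)·f(k) = 1.
Degrees (1,1,0) ⇒ d ≤ 2.
Solving with deg f ≤ 2: f(k) = k*(k + 5)/12.
Certificate R = B(k−1)f/C = k*(k + 4)*(k + 5)/12 gives s_k = 2*k*(-k - 5)/(3*(k + 2)*(k + 3)).
Verify: -8/(k**3 + 9*k**2 + 26*k + 24) matches t_k.
Σ_(k=0)^n t_k = s_(n+1) − s_(0) = (2*(-n**2 - 7*n - 6)/(3*(n**2 + 7*n + 12))) − (0), i.e. 2*(-n**2 - 7*n - 6)/(3*(n**2 + 7*n + 12)).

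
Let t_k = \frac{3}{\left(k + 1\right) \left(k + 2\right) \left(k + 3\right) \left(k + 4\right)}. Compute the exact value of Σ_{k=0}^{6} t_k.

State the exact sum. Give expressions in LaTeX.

Σ = 119/720

Compute t_(k+1)/t_k: get (k + 1)/(k + 5).
Take A(k)=k + 1, B(k)=k + 5, C(k)=1.
f must satisfy (k + 1)·f(k+1) − (k + 4)·f(k) = 1.
From deg A=1, deg B=1, deg C=0: d=3.
Solve for f: f(k) = k*(k**2 + 6*k + 11)/18 (degree 3 ≤ 3).
So s_k = (B(k−1)f/C)·t_k = (k*(k + 4)*(k**2 + 6*k + 11)/18)·t_k = k*(k**2 + 6*k + 11)/(6*(k + 1)*(k + 2)*(k + 3)).
Verify: 3/(k**4 + 10*k**3 + 35*k**2 + 50*k + 24) matches t_k.
Σ_(k=0)^(6) t_k = s_(7) − s_(0) = 119/720 − (0) = 119/720.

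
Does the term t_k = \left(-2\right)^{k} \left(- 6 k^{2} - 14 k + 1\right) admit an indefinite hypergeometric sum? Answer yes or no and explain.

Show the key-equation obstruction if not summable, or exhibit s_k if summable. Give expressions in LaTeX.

Yes. s_k = \left(-2\right)^{k} \left(2 k^{2} + 2 k - 3\right).

The ratio is 2*(-6*k**2 - 26*k - 19)/(6*k**2 + 14*k - 1).
A = -2, B = 1, C = k**2 + 7*k/3 - 1/6.
Set up (-2)·f(k+1) − (1)·f(k) − (k**2 + 7*k/3 - 1/6) = 0.
deg f ≤ 2 (via 0,0,2).
A polynomial solution: f(k) = -(2*k**2 + 2*k - 3)/6.
Then R = B(k−1)f/C = -(2*k**2 + 2*k - 3)/(6*k**2 + 14*k - 1), so s_k = R(k)·t_k = (-2)**k*(2*k**2 + 2*k - 3).
Verify: (-2)**k*(-6*k**2 - 14*k + 1) matches t_k.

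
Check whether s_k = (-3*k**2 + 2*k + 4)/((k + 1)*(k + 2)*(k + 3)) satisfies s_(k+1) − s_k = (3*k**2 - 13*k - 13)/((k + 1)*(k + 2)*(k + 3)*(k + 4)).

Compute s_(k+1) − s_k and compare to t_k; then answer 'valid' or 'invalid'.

s_(k+1) = (2*k - 3*(k + 1)**2 + 6)/((k + 2)*(k + 3)*(k + 4))
s_(k+1) − s_k = (3*k**2 - 13*k - 13)/(k**4 + 10*k**3 + 35*k**2 + 50*k + 24)
(s_(k+1) − s_k) − t_k = 0

valid (s_(k+1) − s_k reduces to t_k)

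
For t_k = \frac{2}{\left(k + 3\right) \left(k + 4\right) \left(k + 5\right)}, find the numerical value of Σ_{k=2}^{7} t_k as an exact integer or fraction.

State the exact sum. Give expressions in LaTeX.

Ratio r(k) = (k + 3)/(k + 6).
So A=k + 3 and B=k + 6, with C=1.
Key eq: (k + 3)·f(k+1) = (k + 5)·f(k) + (1).
deg f ≤ 2 (via 1,1,0).
Solving with deg f ≤ 2: f(k) = k*(k + 7)/24.
So s_k = (B(k−1)f/C)·t_k = (k*(k + 5)*(k + 7)/24)·t_k = k*(k + 7)/(12*(k + 3)*(k + 4)).
Verify: 2/(k**3 + 12*k**2 + 47*k + 60) matches t_k.
Telescoping: Σ = s_(8) − s_(2) = 5/66 − (1/20) = 17/660.

Σ = 17/660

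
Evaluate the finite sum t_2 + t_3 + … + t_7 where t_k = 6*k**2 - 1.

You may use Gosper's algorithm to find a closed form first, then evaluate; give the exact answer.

Σ = 828

The ratio is (6*(k + 1)**2 - 1)/(6*k**2 - 1).
Gosper form: A/B · C(k+1)/C(k) with A=1, B=1, C=k**2 - 1/6.
Need (1)·f(k+1) − (1)·f(k) = k**2 - 1/6.
deg f ≤ 3 (via 0,0,2).
A polynomial solution: f(k) = k**2*(2*k - 3)/6.
Get s_k = R·t_k = k**2*(2*k - 3) with R(k) = B(k−1)f(k)/C(k) = k**2*(2*k - 3)/(6*k**2 - 1).
Verify: 6*k**2 - 1 matches t_k.
Evaluate s at k=8 and k=2: 832 and 4; difference 828.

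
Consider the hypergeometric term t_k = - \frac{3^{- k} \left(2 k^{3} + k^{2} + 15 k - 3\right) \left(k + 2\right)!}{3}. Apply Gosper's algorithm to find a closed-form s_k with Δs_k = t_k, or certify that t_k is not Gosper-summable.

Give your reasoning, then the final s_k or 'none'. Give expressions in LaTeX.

s_k = - 3^{- k} \left(2 k^{2} - 3 k + 4\right) \left(k + 2\right)!

t_(k+1)/t_k = (k + 3)*(15*k + 2*(k + 1)**3 + (k + 1)**2 + 12)/(3*(2*k**3 + k**2 + 15*k - 3)).
Gosper form: A/B · C(k+1)/C(k) with A=k/3 + 1, B=1, C=k**3 + k**2/2 + 15*k/2 - 3/2.
f must satisfy (k/3 + 1)·f(k+1) − (1)·f(k) = k**3 + k**2/2 + 15*k/2 - 3/2.
d = 2 from the (1,0,3) case.
Coefficient equations give f(k) = 3*(2*k**2 - 3*k + 4)/2.
R(k) = B(k−1)·f(k)/C(k) = 3*(2*k**2 - 3*k + 4)/(2*k**3 + k**2 + 15*k - 3); s_k = R·t_k = -(2*k**2 - 3*k + 4)*factorial(k + 2)/3**k.
Check: Δs_k = -(2*k**3 + k**2 + 15*k - 3)*factorial(k + 2)/(3*3**k). ✓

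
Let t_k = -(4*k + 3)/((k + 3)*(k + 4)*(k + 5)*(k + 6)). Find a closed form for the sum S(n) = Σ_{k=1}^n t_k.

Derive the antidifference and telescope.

S(n) = n*(-n**2 - 15*n - 26)/(24*(n**3 + 15*n**2 + 74*n + 120))

t_(k+1)/t_k = (k + 3)*(4*k + 7)/((k + 7)*(4*k + 3)).
So A=k + 3 and B=k + 7, with C=k + 3/4.
Key eq: (k + 3)·f(k+1) = (k + 6)·f(k) + (k + 3/4).
Bound: deg f ≤ 3.
Match coefficients ⇒ f(k) = k*(k**2 + 12*k + 7)/80.
R(k) = B(k−1)·f(k)/C(k) = k*(k + 6)*(k**2 + 12*k + 7)/(20*(4*k + 3)); s_k = R·t_k = k*(-k**2 - 12*k - 7)/(20*(k + 3)*(k + 4)*(k + 5)).
s_(k+1) − s_k = (-4*k - 3)/(k**4 + 18*k**3 + 119*k**2 + 342*k + 360) = t_k.
Σ_(k=1)^n t_k = s_(n+1) − s_(1) = ((-n**3 - 15*n**2 - 34*n - 20)/(20*(n**3 + 15*n**2 + 74*n + 120))) − (-1/120), i.e. n*(-n**2 - 15*n - 26)/(24*(n**3 + 15*n**2 + 74*n + 120)).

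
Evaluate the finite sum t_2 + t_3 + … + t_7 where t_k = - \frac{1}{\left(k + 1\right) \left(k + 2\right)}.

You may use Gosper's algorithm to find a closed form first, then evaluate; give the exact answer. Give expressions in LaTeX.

Σ = -2/9

The ratio is (k + 1)/(k + 3).
Gosper form: A/B · C(k+1)/C(k) with A=k + 1, B=k + 3, C=1.
Need (k + 1)·f(k+1) − (k + 2)·f(k) = 1.
deg f ≤ 1 (via 1,1,0).
Solve for f: f(k) = k (degree 1 ≤ 1).
Certificate R = B(k−1)f/C = k*(k + 2) gives s_k = -k/(k + 1).
Δs = -1/(k**2 + 3*k + 2), as required.
Evaluate s at k=8 and k=2: -8/9 and -2/3; difference -2/9.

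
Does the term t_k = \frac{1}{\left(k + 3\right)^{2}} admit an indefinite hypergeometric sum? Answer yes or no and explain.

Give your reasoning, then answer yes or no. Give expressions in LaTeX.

r(k) = (k + 3)**2/(k + 4)**2 after simplifying.
Gosper form: A/B · C(k+1)/C(k) with A=k**2 + 6*k + 9, B=k**2 + 8*k + 16, C=1.
f must satisfy (k**2 + 6*k + 9)·f(k+1) − (k**2 + 6*k + 9)·f(k) = 1.
From deg A=2, deg B=2, deg C=0: d=0.
Put f(k) = c0: A·f(k+1) − B(k−1)·f(k) − C = -1; need -1 = 0 — inconsistent ⇒ no f, not summable.

No; the coefficient equations for f are inconsistent.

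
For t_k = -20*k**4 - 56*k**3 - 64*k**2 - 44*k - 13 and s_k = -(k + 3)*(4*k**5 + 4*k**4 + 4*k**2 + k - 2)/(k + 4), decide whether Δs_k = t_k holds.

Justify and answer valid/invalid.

s_(k+1) = -(k + 4)*(k + 4*(k + 1)**5 + 4*(k + 1)**4 + 4*(k + 1)**2 - 1)/(k + 5)
s_(k+1) − s_k = (-20*k**6 - 220*k**5 - 836*k**4 - 1452*k**3 - 1393*k**2 - 809*k - 206)/(k**2 + 9*k + 20)
(s_(k+1) − s_k) − t_k = 2*(8*k**5 + 66*k**4 + 144*k**3 + 148*k**2 + 94*k + 27)/(k**2 + 9*k + 20)

Invalid: residual 2*(8*k**5 + 66*k**4 + 144*k**3 + 148*k**2 + 94*k + 27)/(k**2 + 9*k + 20) ≠ 0.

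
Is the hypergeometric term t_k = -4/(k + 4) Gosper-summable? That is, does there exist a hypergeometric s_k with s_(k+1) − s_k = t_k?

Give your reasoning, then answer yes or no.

No — t_k has no hypergeometric antidifference.

Step 1: r(k) = (k + 4)/(k + 5).
Gosper form: A/B · C(k+1)/C(k) with A=k + 4, B=k + 5, C=1.
Key eq: (k + 4)·f(k+1) = (k + 4)·f(k) + (1).
deg f ≤ 0 (via 1,1,0).
Put f(k) = c0: A·f(k+1) − B(k−1)·f(k) − C = -1; need -1 = 0 — inconsistent ⇒ no f, not summable.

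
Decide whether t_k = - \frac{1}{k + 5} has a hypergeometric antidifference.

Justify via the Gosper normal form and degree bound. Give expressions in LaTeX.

The ratio is (k + 5)/(k + 6).
Gosper form: A/B · C(k+1)/C(k) with A=k + 5, B=k + 6, C=1.
Set up (k + 5)·f(k+1) − (k + 5)·f(k) − (1) = 0.
d = 0 from the (1,1,0) case.
Generic f = c0 gives residual -1; -1 = 0 cannot hold, so t_k is not Gosper-summable.

No — the linear system for f has no solution.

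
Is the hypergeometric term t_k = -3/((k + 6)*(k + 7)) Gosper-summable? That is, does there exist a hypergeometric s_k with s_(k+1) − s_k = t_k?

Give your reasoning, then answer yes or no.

Compute t_(k+1)/t_k: get (k + 6)/(k + 8).
Factor: A=k + 6; B=k + 8; C=1.
Key eq: (k + 6)·f(k+1) = (k + 7)·f(k) + (1).
Degrees (1,1,0) ⇒ d ≤ 1.
Solving with deg f ≤ 1: f(k) = k/6.
Then R = B(k−1)f/C = k*(k + 7)/6, so s_k = R(k)·t_k = -k/(2*k + 12).
Verify: -3/(k**2 + 13*k + 42) matches t_k.

Yes. s_k = -k/(2*k + 12).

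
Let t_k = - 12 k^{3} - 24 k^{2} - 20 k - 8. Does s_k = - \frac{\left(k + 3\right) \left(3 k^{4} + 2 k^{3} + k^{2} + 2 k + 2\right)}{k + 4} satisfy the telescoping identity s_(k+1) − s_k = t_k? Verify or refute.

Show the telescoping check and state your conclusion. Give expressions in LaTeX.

Invalid: residual \frac{9 k^{4} + 70 k^{3} + 115 k^{2} + 86 k + 30}{k^{2} + 9 k + 20} ≠ 0.

s_(k+1) = (-3*k**5 - 26*k**4 - 81*k**3 - 122*k**2 - 98*k - 40)/(k + 5)
s_(k+1) − s_k = (-12*k**5 - 123*k**4 - 406*k**3 - 553*k**2 - 386*k - 130)/(k**2 + 9*k + 20)
(s_(k+1) − s_k) − t_k = (9*k**4 + 70*k**3 + 115*k**2 + 86*k + 30)/(k**2 + 9*k + 20)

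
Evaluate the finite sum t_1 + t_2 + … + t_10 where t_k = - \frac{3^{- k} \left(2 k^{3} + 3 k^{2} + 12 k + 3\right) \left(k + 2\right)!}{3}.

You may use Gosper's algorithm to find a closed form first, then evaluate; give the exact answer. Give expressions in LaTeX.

Σ = -5893888000/729

Ratio r(k) = (2*k**4 + 15*k**3 + 51*k**2 + 92*k + 60)/(3*(2*k**3 + 3*k**2 + 12*k + 3)).
Factor: A=k/3 + 1; B=1; C=k**3 + 3*k**2/2 + 6*k + 3/2.
Solve (k/3 + 1)·f(k+1) − (1)·f(k) = k**3 + 3*k**2/2 + 6*k + 3/2.
d = 2 from the (1,0,3) case.
A polynomial solution: f(k) = 3*(k - 1)*(2*k + 1)/2.
Then R = B(k−1)f/C = 3*(k - 1)*(2*k + 1)/(2*k**3 + 3*k**2 + 12*k + 3), so s_k = R(k)·t_k = -(k - 1)*(2*k + 1)*factorial(k + 2)/3**k.
s_(k+1) − s_k = -(2*k**3 + 3*k**2 + 12*k + 3)*factorial(k + 2)/(3*3**k) = t_k.
Σ_(k=1)^(10) t_k = s_(11) − s_(1) = -5893888000/729 − (0) = -5893888000/729.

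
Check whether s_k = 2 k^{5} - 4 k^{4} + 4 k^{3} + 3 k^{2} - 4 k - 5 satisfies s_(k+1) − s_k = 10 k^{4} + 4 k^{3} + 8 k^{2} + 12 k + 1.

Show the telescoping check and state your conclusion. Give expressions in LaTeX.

Valid: the claim telescopes to t_k.

s_(k+1) = 2*k**5 + 6*k**4 + 8*k**3 + 11*k**2 + 8*k - 4
s_(k+1) − s_k = 10*k**4 + 4*k**3 + 8*k**2 + 12*k + 1
(s_(k+1) − s_k) − t_k = 0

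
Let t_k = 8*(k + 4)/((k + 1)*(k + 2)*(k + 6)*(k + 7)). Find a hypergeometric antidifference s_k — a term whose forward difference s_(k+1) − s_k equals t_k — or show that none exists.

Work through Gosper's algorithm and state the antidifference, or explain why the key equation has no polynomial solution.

s_k = 2*k*(k + 7)/(3*(k**2 + 7*k + 6))

t_(k+1)/t_k = (k + 1)*(k + 5)*(k + 6)/((k + 3)*(k + 4)*(k + 8)).
Normal form (A,B,C) = (k + 1, k + 8, k**4 + 16*k**3 + 95*k**2 + 248*k + 240).
Set up (k + 1)·f(k+1) − (k + 7)·f(k) − (k**4 + 16*k**3 + 95*k**2 + 248*k + 240) = 0.
deg f ≤ 6 (via 1,1,4).
A polynomial solution: f(k) = k*(k + 2)*(k + 3)*(k + 4)*(k + 5)*(k + 7)/12.
Certificate R = B(k−1)f/C = k*(k + 2)*(k + 7)**2/(12*(k + 4)) gives s_k = 2*k*(k + 7)/(3*(k**2 + 7*k + 6)).
Check: Δs_k = 8*(k + 4)/(k**4 + 16*k**3 + 83*k**2 + 152*k + 84). ✓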